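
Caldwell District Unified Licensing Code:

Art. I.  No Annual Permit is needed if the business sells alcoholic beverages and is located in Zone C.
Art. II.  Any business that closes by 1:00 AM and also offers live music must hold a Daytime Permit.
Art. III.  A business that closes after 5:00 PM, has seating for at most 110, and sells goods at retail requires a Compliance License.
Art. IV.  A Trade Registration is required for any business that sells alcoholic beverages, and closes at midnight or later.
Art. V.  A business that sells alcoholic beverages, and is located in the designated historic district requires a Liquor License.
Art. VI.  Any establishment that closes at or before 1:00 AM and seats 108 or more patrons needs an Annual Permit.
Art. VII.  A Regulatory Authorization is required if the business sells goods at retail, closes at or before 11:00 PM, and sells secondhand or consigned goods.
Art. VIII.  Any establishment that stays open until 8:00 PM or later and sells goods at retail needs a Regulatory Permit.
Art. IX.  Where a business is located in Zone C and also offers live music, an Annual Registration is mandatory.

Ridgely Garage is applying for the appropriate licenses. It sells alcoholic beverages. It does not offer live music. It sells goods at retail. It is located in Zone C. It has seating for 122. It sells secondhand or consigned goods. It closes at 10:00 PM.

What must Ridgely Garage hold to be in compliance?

Art. I. sells alcoholic beverages; is located in Zone C → exempt from Annual Permit.
Art. II. closes 10:00 PM, at/before 1:00 AM; does not offer live music → Daytime Permit not required.
Art. III. closes 10:00 PM, after 5:00 PM; seating 122 > 110; sells goods at retail → Compliance License not required.
Art. IV. sells alcoholic beverages; closes 10:00 PM, at/before midnight → Trade Registration not required.
Art. V. sells alcoholic beverages; is located in Zone C (not: is located in the designated historic district) → Liquor License not required.
Art. VI. closes 10:00 PM, at/before 1:00 AM; seating 122 ≥ 108 → Annual Permit required.
Art. VII. sells goods at retail; closes 10:00 PM, at/before 11:00 PM; sells secondhand or consigned goods → Regulatory Authorization required.
Art. VIII. closes 10:00 PM, after 8:00 PM; sells goods at retail → Regulatory Permit required.
Art. IX. is located in Zone C; does not offer live music → Annual Registration not required.

Regulatory Authorization, Regulatory Permit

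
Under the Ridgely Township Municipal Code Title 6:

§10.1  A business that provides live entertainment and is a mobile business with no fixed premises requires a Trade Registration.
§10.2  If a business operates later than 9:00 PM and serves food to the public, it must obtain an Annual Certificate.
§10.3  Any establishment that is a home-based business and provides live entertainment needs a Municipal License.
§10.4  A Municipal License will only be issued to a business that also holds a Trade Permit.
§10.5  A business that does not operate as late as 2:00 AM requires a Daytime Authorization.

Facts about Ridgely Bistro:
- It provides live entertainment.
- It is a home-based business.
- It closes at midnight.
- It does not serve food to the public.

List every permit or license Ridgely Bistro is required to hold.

§10.1 provides live entertainment; is a home-based business (not: is a mobile business with no fixed premises) → Trade Registration not required.
§10.2 closes midnight, after 9:00 PM; does not serve food to the public → Annual Certificate not required.
§10.3 is a home-based business; provides live entertainment → Municipal License required.
§10.4 Municipal License is required → Trade Permit also required.
§10.5 closes midnight, at/before 2:00 AM → Daytime Authorization required.

Daytime Authorization, Municipal License, Trade Permit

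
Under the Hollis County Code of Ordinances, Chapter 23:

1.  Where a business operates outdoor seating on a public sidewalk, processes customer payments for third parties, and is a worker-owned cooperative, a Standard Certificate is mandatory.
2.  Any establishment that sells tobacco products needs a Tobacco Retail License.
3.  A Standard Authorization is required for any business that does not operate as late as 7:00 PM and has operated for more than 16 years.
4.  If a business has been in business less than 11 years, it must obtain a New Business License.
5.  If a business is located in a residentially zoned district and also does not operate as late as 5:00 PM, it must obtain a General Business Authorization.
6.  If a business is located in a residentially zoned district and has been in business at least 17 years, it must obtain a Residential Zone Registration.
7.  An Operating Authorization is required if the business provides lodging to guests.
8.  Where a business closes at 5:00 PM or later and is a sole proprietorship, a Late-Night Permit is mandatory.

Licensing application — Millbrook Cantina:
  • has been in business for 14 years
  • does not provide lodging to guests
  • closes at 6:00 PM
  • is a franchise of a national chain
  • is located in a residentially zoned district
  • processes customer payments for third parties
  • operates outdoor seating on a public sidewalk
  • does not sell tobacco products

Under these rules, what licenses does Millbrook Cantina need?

None

1. operates outdoor seating on a public sidewalk; processes customer payments for third parties; is a franchise of a national chain (not: is a worker-owned cooperative) → Standard Certificate not required.
2. does not sell tobacco products → Tobacco Retail License not required.
3. closes 6:00 PM, at/before 7:00 PM; years in business 14 ≤ 16 → Standard Authorization not required.
4. years in business 14 ≥ 11 → New Business License not required.
5. is located in a residentially zoned district; closes 6:00 PM, after 5:00 PM → General Business Authorization not required.
6. is located in a residentially zoned district; years in business 14 < 17 → Residential Zone Registration not required.
7. does not provide lodging to guests → Operating Authorization not required.
8. closes 6:00 PM, after 5:00 PM; is a franchise of a national chain (not: is a sole proprietorship) → Late-Night Permit not required.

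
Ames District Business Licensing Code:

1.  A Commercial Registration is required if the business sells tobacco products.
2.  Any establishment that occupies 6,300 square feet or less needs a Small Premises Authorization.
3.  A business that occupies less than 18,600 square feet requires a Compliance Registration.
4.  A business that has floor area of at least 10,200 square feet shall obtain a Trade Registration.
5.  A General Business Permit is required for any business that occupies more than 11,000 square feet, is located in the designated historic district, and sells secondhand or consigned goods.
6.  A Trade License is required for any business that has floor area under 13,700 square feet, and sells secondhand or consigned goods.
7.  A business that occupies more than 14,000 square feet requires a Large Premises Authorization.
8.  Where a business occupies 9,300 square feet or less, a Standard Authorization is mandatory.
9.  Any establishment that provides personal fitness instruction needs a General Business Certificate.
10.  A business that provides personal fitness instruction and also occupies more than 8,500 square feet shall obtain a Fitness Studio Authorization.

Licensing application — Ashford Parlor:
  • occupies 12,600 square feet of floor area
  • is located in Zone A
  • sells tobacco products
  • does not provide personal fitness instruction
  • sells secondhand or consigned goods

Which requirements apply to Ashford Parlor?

1. sells tobacco products → Commercial Registration required.
2. floor area 12,600 square feet > 6,300 square feet → Small Premises Authorization not required.
3. floor area 12,600 square feet < 18,600 square feet → Compliance Registration required.
4. floor area 12,600 square feet ≥ 10,200 square feet → Trade Registration required.
5. floor area 12,600 square feet > 11,000 square feet; is located in Zone A (not: is located in the designated historic district); sells secondhand or consigned goods → General Business Permit not required.
6. floor area 12,600 square feet < 13,700 square feet; sells secondhand or consigned goods → Trade License required.
7. floor area 12,600 square feet ≤ 14,000 square feet → Large Premises Authorization not required.
8. floor area 12,600 square feet > 9,300 square feet → Standard Authorization not required.
9. does not provide personal fitness instruction → General Business Certificate not required.
10. does not provide personal fitness instruction; floor area 12,600 square feet > 8,500 square feet → Fitness Studio Authorization not required.

Commercial Registration, Compliance Registration, Trade License, Trade Registration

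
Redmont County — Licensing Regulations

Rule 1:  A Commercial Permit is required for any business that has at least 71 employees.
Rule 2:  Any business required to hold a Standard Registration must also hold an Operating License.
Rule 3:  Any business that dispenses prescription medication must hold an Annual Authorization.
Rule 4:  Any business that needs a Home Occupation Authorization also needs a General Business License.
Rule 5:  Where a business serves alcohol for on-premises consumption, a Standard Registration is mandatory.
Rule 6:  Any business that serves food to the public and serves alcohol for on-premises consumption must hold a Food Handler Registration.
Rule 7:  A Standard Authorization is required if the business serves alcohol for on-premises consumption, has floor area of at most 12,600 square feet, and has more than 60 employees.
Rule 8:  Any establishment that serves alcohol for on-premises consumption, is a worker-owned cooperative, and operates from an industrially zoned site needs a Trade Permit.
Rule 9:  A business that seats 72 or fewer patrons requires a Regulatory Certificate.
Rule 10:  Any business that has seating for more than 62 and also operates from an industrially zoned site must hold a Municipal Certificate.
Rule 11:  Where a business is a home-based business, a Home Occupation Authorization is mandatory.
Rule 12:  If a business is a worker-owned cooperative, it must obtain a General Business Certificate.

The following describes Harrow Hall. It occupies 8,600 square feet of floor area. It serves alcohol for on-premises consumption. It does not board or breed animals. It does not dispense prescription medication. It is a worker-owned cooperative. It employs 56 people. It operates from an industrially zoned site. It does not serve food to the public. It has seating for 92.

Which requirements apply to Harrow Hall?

Rule 1: employees 56 < 71 → Commercial Permit not required.
Rule 2: Standard Registration is required → Operating License also required.
Rule 3: does not dispense prescription medication → Annual Authorization not required.
Rule 4: Home Occupation Authorization is not required → no effect.
Rule 5: serves alcohol for on-premises consumption → Standard Registration required.
Rule 6: does not serve food to the public; serves alcohol for on-premises consumption → Food Handler Registration not required.
Rule 7: serves alcohol for on-premises consumption; floor area 8,600 square feet ≤ 12,600 square feet; employees 56 ≤ 60 → Standard Authorization not required.
Rule 8: serves alcohol for on-premises consumption; is a worker-owned cooperative; operates from an industrially zoned site → Trade Permit required.
Rule 9: seating 92 > 72 → Regulatory Certificate not required.
Rule 10: seating 92 > 62; operates from an industrially zoned site → Municipal Certificate required.
Rule 11: operates from an industrially zoned site (not: is a home-based business) → Home Occupation Authorization not required.
Rule 12: is a worker-owned cooperative → General Business Certificate required.

General Business Certificate, Municipal Certificate, Operating License, Standard Registration, Trade Permit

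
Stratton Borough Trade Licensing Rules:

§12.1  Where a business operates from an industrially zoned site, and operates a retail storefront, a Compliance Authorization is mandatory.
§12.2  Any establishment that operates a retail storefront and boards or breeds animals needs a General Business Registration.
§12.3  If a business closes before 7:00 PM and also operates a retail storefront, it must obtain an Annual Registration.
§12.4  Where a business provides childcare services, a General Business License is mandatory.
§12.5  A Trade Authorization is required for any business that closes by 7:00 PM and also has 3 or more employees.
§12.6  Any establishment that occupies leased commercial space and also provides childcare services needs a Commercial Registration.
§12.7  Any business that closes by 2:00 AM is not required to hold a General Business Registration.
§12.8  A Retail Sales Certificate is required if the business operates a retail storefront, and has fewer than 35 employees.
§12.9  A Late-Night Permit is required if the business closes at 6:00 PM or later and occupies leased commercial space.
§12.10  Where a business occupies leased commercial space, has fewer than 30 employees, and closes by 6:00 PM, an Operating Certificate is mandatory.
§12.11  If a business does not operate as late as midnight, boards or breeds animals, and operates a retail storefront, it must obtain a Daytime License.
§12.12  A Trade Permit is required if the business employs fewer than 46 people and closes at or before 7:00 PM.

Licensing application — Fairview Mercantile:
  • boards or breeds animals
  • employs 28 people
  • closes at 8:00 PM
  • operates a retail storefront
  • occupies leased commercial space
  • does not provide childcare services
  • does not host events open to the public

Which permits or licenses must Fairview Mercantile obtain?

Daytime License, Late-Night Permit, Retail Sales Certificate

§12.1 occupies leased commercial space (not: operates from an industrially zoned site); operates a retail storefront → Compliance Authorization not required.
§12.2 operates a retail storefront; boards or breeds animals → General Business Registration required.
§12.3 closes 8:00 PM, after 7:00 PM; operates a retail storefront → Annual Registration not required.
§12.4 does not provide childcare services → General Business License not required.
§12.5 closes 8:00 PM, after 7:00 PM; employees 28 ≥ 3 → Trade Authorization not required.
§12.6 occupies leased commercial space; does not provide childcare services → Commercial Registration not required.
§12.7 closes 8:00 PM, at/before 2:00 AM → exempt from General Business Registration.
§12.8 operates a retail storefront; employees 28 < 35 → Retail Sales Certificate required.
§12.9 closes 8:00 PM, after 6:00 PM; occupies leased commercial space → Late-Night Permit required.
§12.10 occupies leased commercial space; employees 28 < 30; closes 8:00 PM, after 6:00 PM → Operating Certificate not required.
§12.11 closes 8:00 PM, at/before midnight; boards or breeds animals; operates a retail storefront → Daytime License required.
§12.12 employees 28 < 46; closes 8:00 PM, after 7:00 PM → Trade Permit not required.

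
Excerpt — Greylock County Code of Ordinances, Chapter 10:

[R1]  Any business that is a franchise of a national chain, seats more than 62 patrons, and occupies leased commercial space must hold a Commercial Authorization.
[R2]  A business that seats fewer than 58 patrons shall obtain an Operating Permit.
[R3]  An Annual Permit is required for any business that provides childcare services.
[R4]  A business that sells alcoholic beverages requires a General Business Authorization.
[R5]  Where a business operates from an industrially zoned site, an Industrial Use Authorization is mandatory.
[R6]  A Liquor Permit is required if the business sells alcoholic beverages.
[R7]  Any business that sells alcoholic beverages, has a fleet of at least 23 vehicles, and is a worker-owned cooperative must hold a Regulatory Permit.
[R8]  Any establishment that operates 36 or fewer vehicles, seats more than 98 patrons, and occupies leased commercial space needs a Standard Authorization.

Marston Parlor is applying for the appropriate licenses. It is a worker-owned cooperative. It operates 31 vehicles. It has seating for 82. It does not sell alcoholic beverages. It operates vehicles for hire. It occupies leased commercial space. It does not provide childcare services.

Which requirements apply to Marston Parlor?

None

[R1] is a worker-owned cooperative (not: is a franchise of a national chain); seating 82 > 62; occupies leased commercial space → Commercial Authorization not required.
[R2] seating 82 ≥ 58 → Operating Permit not required.
[R3] does not provide childcare services → Annual Permit not required.
[R4] does not sell alcoholic beverages → General Business Authorization not required.
[R5] occupies leased commercial space (not: operates from an industrially zoned site) → Industrial Use Authorization not required.
[R6] does not sell alcoholic beverages → Liquor Permit not required.
[R7] does not sell alcoholic beverages; vehicles 31 ≥ 23; is a worker-owned cooperative → Regulatory Permit not required.
[R8] vehicles 31 ≤ 36; seating 82 ≤ 98; occupies leased commercial space → Standard Authorization not required.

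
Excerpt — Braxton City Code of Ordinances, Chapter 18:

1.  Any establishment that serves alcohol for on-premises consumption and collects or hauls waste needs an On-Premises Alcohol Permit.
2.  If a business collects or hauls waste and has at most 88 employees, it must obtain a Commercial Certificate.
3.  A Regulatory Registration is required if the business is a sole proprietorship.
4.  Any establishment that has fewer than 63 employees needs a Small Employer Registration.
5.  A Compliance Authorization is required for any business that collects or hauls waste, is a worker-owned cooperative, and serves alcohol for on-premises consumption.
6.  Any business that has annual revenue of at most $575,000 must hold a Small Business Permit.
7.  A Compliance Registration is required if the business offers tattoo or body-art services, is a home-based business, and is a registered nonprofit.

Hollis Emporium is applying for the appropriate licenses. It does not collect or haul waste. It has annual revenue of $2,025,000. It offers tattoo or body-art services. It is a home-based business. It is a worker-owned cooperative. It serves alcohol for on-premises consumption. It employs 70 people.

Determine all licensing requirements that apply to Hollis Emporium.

None

1. serves alcohol for on-premises consumption; does not collect or haul waste → On-Premises Alcohol Permit not required.
2. does not collect or haul waste; employees 70 ≤ 88 → Commercial Certificate not required.
3. is a worker-owned cooperative (not: is a sole proprietorship) → Regulatory Registration not required.
4. employees 70 ≥ 63 → Small Employer Registration not required.
5. does not collect or haul waste; is a worker-owned cooperative; serves alcohol for on-premises consumption → Compliance Authorization not required.
6. revenue $2,025,000 > $575,000 → Small Business Permit not required.
7. offers tattoo or body-art services; is a home-based business; is a worker-owned cooperative (not: is a registered nonprofit) → Compliance Registration not required.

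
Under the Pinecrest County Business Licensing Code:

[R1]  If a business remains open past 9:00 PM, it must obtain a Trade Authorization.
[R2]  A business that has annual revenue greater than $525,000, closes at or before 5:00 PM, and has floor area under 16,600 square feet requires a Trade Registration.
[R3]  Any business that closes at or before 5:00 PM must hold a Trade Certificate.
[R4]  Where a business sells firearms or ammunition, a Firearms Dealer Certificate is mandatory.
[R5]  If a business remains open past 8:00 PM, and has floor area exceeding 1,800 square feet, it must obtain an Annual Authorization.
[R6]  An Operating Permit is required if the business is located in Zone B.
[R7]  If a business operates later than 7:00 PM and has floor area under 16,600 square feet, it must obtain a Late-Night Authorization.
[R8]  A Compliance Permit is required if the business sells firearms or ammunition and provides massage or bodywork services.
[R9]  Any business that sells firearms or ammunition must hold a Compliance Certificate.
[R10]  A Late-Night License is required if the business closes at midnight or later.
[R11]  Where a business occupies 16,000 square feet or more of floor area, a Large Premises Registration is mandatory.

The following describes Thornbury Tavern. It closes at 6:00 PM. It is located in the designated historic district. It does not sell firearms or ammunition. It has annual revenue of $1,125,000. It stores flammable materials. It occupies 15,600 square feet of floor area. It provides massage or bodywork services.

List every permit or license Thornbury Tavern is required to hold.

[R1] closes 6:00 PM, at/before 9:00 PM → Trade Authorization not required.
[R2] revenue $1,125,000 > $525,000; closes 6:00 PM, after 5:00 PM; floor area 15,600 square feet < 16,600 square feet → Trade Registration not required.
[R3] closes 6:00 PM, after 5:00 PM → Trade Certificate not required.
[R4] does not sell firearms or ammunition → Firearms Dealer Certificate not required.
[R5] closes 6:00 PM, at/before 8:00 PM; floor area 15,600 square feet > 1,800 square feet → Annual Authorization not required.
[R6] is located in the designated historic district (not: is located in Zone B) → Operating Permit not required.
[R7] closes 6:00 PM, at/before 7:00 PM; floor area 15,600 square feet < 16,600 square feet → Late-Night Authorization not required.
[R8] does not sell firearms or ammunition; provides massage or bodywork services → Compliance Permit not required.
[R9] does not sell firearms or ammunition → Compliance Certificate not required.
[R10] closes 6:00 PM, at/before midnight → Late-Night License not required.
[R11] floor area 15,600 square feet < 16,000 square feet → Large Premises Registration not required.

None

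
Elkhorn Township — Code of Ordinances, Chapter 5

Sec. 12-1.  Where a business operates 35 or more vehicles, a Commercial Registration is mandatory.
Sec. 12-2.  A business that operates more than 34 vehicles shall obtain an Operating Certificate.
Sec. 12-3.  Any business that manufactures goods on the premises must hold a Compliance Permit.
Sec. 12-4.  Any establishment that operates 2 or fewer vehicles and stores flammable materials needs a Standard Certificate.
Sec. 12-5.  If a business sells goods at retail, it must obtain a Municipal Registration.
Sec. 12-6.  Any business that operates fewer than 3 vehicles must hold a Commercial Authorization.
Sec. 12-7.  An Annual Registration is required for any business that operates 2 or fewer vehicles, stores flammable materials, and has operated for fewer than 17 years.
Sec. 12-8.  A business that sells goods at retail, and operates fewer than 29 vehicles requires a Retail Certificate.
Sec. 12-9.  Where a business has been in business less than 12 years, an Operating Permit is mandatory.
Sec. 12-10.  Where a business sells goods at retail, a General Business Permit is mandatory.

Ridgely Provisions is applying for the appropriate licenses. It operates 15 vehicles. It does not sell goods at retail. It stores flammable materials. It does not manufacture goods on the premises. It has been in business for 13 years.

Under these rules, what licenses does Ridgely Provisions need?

Sec. 12-1. vehicles 15 < 35 → Commercial Registration not required.
Sec. 12-2. vehicles 15 ≤ 34 → Operating Certificate not required.
Sec. 12-3. does not manufacture goods on the premises → Compliance Permit not required.
Sec. 12-4. vehicles 15 > 2; stores flammable materials → Standard Certificate not required.
Sec. 12-5. does not sell goods at retail → Municipal Registration not required.
Sec. 12-6. vehicles 15 ≥ 3 → Commercial Authorization not required.
Sec. 12-7. vehicles 15 > 2; stores flammable materials; years in business 13 < 17 → Annual Registration not required.
Sec. 12-8. does not sell goods at retail; vehicles 15 < 29 → Retail Certificate not required.
Sec. 12-9. years in business 13 ≥ 12 → Operating Permit not required.
Sec. 12-10. does not sell goods at retail → General Business Permit not required.

None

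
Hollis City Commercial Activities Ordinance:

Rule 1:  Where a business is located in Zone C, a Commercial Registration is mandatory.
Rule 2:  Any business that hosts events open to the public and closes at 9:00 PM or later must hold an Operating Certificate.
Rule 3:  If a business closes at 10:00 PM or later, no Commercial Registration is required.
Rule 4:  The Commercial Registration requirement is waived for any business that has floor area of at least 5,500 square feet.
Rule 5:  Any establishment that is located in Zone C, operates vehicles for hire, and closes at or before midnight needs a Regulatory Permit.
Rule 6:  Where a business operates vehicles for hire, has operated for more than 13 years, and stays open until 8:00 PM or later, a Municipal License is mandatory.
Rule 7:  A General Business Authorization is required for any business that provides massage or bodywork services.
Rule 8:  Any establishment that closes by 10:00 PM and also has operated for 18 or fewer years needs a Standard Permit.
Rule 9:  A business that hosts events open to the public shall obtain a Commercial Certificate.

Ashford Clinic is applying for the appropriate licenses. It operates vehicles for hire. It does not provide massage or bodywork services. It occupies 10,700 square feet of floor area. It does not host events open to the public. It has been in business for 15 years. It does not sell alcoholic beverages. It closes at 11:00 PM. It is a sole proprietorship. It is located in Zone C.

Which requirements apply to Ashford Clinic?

Municipal License, Regulatory Permit

Rule 1: is located in Zone C → Commercial Registration required.
Rule 2: does not host events open to the public; closes 11:00 PM, after 9:00 PM → Operating Certificate not required.
Rule 3: closes 11:00 PM, after 10:00 PM → exempt from Commercial Registration.
Rule 4: floor area 10,700 square feet ≥ 5,500 square feet → exempt from Commercial Registration.
Rule 5: is located in Zone C; operates vehicles for hire; closes 11:00 PM, at/before midnight → Regulatory Permit required.
Rule 6: operates vehicles for hire; years in business 15 > 13; closes 11:00 PM, after 8:00 PM → Municipal License required.
Rule 7: does not provide massage or bodywork services → General Business Authorization not required.
Rule 8: closes 11:00 PM, after 10:00 PM; years in business 15 ≤ 18 → Standard Permit not required.
Rule 9: does not host events open to the public → Commercial Certificate not required.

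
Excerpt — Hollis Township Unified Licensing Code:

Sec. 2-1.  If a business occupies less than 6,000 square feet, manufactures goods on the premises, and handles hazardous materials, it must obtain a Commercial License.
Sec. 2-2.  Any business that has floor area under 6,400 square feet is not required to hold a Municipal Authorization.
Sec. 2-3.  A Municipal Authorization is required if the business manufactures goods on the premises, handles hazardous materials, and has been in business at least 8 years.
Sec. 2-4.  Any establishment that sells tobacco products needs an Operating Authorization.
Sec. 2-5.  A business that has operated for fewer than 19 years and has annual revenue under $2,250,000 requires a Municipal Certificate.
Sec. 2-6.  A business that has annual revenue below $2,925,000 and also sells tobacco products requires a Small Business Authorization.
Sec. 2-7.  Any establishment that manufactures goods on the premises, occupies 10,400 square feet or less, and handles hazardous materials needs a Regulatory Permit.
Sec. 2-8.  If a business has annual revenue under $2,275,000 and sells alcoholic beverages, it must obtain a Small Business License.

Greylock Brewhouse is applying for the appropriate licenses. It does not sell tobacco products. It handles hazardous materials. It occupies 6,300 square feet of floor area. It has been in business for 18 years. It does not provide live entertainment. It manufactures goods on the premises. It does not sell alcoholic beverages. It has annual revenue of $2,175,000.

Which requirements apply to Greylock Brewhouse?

Sec. 2-1. floor area 6,300 square feet ≥ 6,000 square feet; manufactures goods on the premises; handles hazardous materials → Commercial License not required.
Sec. 2-2. floor area 6,300 square feet < 6,400 square feet → exempt from Municipal Authorization.
Sec. 2-3. manufactures goods on the premises; handles hazardous materials; years in business 18 ≥ 8 → Municipal Authorization required.
Sec. 2-4. does not sell tobacco products → Operating Authorization not required.
Sec. 2-5. years in business 18 < 19; revenue $2,175,000 < $2,250,000 → Municipal Certificate required.
Sec. 2-6. revenue $2,175,000 < $2,925,000; does not sell tobacco products → Small Business Authorization not required.
Sec. 2-7. manufactures goods on the premises; floor area 6,300 square feet ≤ 10,400 square feet; handles hazardous materials → Regulatory Permit required.
Sec. 2-8. revenue $2,175,000 < $2,275,000; does not sell alcoholic beverages → Small Business License not required.

Municipal Certificate, Regulatory Permit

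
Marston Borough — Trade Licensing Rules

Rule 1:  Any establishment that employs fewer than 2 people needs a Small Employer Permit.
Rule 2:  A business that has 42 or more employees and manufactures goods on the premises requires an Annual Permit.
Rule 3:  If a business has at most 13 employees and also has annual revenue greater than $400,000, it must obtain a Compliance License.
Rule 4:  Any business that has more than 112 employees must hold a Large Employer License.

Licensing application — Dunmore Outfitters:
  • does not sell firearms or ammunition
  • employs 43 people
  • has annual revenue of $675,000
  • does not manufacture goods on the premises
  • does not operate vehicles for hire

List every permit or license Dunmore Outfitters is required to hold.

None

Rule 1: employees 43 ≥ 2 → Small Employer Permit not required.
Rule 2: employees 43 ≥ 42; does not manufacture goods on the premises → Annual Permit not required.
Rule 3: employees 43 > 13; revenue $675,000 > $400,000 → Compliance License not required.
Rule 4: employees 43 ≤ 112 → Large Employer License not required.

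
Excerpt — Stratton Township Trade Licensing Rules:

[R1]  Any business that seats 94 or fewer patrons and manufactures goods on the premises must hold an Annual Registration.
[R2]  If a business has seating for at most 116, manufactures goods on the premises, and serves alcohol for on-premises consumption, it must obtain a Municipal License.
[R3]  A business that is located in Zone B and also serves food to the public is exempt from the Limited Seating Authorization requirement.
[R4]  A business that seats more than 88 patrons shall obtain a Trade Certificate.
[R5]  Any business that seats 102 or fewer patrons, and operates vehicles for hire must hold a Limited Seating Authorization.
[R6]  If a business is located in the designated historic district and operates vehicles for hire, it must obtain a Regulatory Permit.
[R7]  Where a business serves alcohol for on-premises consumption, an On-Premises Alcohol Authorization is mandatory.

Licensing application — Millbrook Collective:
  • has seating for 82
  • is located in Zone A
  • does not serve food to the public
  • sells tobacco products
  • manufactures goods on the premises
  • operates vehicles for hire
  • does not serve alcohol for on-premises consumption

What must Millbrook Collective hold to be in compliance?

Annual Registration, Limited Seating Authorization

[R1] seating 82 ≤ 94; manufactures goods on the premises → Annual Registration required.
[R2] seating 82 ≤ 116; manufactures goods on the premises; does not serve alcohol for on-premises consumption → Municipal License not required.
[R3] is located in Zone A (not: is located in Zone B); does not serve food to the public → Limited Seating Authorization exemption does not apply.
[R4] seating 82 ≤ 88 → Trade Certificate not required.
[R5] seating 82 ≤ 102; operates vehicles for hire → Limited Seating Authorization required.
[R6] is located in Zone A (not: is located in the designated historic district); operates vehicles for hire → Regulatory Permit not required.
[R7] does not serve alcohol for on-premises consumption → On-Premises Alcohol Authorization not required.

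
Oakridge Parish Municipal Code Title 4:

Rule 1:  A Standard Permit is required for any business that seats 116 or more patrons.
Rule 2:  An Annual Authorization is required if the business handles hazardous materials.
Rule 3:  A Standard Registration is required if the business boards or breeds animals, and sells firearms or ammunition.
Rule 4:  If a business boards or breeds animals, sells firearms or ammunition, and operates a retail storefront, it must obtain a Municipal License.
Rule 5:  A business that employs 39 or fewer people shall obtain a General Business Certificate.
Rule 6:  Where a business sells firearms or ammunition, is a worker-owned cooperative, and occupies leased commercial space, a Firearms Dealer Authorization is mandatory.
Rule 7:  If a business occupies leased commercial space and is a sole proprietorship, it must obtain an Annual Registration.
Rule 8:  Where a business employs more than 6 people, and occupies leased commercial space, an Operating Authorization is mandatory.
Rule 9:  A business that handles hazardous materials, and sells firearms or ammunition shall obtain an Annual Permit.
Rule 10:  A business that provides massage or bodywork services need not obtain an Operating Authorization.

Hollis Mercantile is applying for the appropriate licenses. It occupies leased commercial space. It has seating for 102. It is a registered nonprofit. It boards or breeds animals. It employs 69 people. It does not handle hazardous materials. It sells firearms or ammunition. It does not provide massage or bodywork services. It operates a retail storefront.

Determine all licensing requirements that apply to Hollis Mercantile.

Municipal License, Operating Authorization, Standard Registration

Rule 1: seating 102 < 116 → Standard Permit not required.
Rule 2: does not handle hazardous materials → Annual Authorization not required.
Rule 3: boards or breeds animals; sells firearms or ammunition → Standard Registration required.
Rule 4: boards or breeds animals; sells firearms or ammunition; operates a retail storefront → Municipal License required.
Rule 5: employees 69 > 39 → General Business Certificate not required.
Rule 6: sells firearms or ammunition; is a registered nonprofit (not: is a worker-owned cooperative); occupies leased commercial space → Firearms Dealer Authorization not required.
Rule 7: occupies leased commercial space; is a registered nonprofit (not: is a sole proprietorship) → Annual Registration not required.
Rule 8: employees 69 > 6; occupies leased commercial space → Operating Authorization required.
Rule 9: does not handle hazardous materials; sells firearms or ammunition → Annual Permit not required.
Rule 10: does not provide massage or bodywork services → Operating Authorization exemption does not apply.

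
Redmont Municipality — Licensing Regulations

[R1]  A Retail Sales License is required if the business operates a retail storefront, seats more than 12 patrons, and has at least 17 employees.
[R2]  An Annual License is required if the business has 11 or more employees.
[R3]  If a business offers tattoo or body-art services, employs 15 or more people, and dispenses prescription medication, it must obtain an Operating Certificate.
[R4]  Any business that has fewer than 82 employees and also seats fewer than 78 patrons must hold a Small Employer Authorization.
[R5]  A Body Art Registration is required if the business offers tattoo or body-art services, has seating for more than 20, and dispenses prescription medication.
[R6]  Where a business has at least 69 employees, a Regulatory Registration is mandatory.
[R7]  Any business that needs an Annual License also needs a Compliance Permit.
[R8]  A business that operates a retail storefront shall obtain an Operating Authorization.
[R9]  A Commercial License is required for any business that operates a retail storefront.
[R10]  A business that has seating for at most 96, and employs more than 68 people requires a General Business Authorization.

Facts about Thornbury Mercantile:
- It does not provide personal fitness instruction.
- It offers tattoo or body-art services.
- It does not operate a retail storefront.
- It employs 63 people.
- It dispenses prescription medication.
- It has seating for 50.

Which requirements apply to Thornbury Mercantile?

Annual License, Body Art Registration, Compliance Permit, Operating Certificate, Small Employer Authorization

[R1] does not operate a retail storefront; seating 50 > 12; employees 63 ≥ 17 → Retail Sales License not required.
[R2] employees 63 ≥ 11 → Annual License required.
[R3] offers tattoo or body-art services; employees 63 ≥ 15; dispenses prescription medication → Operating Certificate required.
[R4] employees 63 < 82; seating 50 < 78 → Small Employer Authorization required.
[R5] offers tattoo or body-art services; seating 50 > 20; dispenses prescription medication → Body Art Registration required.
[R6] employees 63 < 69 → Regulatory Registration not required.
[R7] Annual License is required → Compliance Permit also required.
[R8] does not operate a retail storefront → Operating Authorization not required.
[R9] does not operate a retail storefront → Commercial License not required.
[R10] seating 50 ≤ 96; employees 63 ≤ 68 → General Business Authorization not required.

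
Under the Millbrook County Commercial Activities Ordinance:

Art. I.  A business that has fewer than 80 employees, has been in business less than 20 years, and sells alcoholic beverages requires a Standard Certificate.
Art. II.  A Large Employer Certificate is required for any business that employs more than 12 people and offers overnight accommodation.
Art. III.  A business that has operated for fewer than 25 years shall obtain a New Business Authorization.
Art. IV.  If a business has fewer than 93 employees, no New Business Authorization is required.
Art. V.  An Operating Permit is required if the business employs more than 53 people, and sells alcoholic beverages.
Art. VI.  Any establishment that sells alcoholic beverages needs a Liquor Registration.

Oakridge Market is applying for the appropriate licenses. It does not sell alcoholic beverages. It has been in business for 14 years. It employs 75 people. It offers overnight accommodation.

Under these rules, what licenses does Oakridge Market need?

Art. I. employees 75 < 80; years in business 14 < 20; does not sell alcoholic beverages → Standard Certificate not required.
Art. II. employees 75 > 12; offers overnight accommodation → Large Employer Certificate required.
Art. III. years in business 14 < 25 → New Business Authorization required.
Art. IV. employees 75 < 93 → exempt from New Business Authorization.
Art. V. employees 75 > 53; does not sell alcoholic beverages → Operating Permit not required.
Art. VI. does not sell alcoholic beverages → Liquor Registration not required.

Large Employer Certificate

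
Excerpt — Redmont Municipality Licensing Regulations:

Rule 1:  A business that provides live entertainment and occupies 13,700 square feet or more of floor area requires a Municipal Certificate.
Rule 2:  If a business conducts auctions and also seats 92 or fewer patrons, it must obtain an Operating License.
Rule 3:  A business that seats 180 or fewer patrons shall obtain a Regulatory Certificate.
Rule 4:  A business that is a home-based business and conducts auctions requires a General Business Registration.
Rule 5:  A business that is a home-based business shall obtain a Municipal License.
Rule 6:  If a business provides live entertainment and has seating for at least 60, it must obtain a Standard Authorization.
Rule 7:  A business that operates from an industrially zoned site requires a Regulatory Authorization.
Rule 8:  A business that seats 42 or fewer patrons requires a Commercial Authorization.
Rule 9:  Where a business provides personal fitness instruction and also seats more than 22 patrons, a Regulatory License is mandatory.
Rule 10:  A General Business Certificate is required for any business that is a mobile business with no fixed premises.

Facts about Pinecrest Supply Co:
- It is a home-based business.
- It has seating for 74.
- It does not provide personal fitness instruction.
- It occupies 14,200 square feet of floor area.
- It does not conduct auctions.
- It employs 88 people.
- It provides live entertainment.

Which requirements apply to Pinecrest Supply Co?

Rule 1: provides live entertainment; floor area 14,200 square feet ≥ 13,700 square feet → Municipal Certificate required.
Rule 2: does not conduct auctions; seating 74 ≤ 92 → Operating License not required.
Rule 3: seating 74 ≤ 180 → Regulatory Certificate required.
Rule 4: is a home-based business; does not conduct auctions → General Business Registration not required.
Rule 5: is a home-based business → Municipal License required.
Rule 6: provides live entertainment; seating 74 ≥ 60 → Standard Authorization required.
Rule 7: is a home-based business (not: operates from an industrially zoned site) → Regulatory Authorization not required.
Rule 8: seating 74 > 42 → Commercial Authorization not required.
Rule 9: does not provide personal fitness instruction; seating 74 > 22 → Regulatory License not required.
Rule 10: is a home-based business (not: is a mobile business with no fixed premises) → General Business Certificate not required.

Municipal Certificate, Municipal License, Regulatory Certificate, Standard Authorization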